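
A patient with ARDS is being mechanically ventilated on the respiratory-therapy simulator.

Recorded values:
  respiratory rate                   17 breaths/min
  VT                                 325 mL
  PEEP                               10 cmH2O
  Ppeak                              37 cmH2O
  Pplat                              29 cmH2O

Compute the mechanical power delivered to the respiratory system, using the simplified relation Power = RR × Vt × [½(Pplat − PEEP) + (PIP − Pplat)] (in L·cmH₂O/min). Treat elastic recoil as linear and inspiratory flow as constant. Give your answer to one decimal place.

96.7

Per-breath work = Vt × [½(Pplat−PEEP) + (PIP−Pplat)] = 0.325 × [0.5×19.0 + 8.0] = 0.325 × 17.5 = 5.688 L·cmH2O.
Power = 17 × 5.688 = 96.696 L·cmH2O/min.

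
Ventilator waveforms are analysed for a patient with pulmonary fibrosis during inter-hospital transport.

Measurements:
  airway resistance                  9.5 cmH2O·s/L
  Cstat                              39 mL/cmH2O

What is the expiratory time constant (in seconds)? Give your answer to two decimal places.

0.37

τ = R × C = 9.5 × 39 mL/cmH2O = 9.5 × 0.039 L/cmH2O = 0.3705 s.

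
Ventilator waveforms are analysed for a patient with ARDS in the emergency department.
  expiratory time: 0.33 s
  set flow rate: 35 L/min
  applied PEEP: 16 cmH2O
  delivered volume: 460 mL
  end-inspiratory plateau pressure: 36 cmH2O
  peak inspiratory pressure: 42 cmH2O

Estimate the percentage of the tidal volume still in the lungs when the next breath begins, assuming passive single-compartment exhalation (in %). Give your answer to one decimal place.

Flow: 35 L/min ÷ 60 = 0.5833 L/s.
R = (PIP − Pplat)/V̇ = (42 − 36) / 0.5833 = 6.0/0.5833 = 10.286 cmH2O·s/L.
C = Vt/(Pplat − PEEP) = 460.0 / (36 − 16) = 460.0/20.0 = 23.0 mL/cmH2O.
τ = R × C = 10.286 × 0.023 L/cmH2O = 0.2366 s.
Fraction remaining at end-expiration = e^(−Te/τ) = e^(−0.33/0.2366) = 0.2479 → 24.79%.

24.8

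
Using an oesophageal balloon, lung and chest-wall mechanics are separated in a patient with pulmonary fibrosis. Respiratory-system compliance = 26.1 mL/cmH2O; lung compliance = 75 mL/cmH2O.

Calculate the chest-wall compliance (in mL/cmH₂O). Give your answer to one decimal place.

1/Ccw = 1/Crs − 1/CL.
1/Ccw = 1/26.1 − 1/75 = 0.02498.
Ccw = 40.032 mL/cmH2O.

40.0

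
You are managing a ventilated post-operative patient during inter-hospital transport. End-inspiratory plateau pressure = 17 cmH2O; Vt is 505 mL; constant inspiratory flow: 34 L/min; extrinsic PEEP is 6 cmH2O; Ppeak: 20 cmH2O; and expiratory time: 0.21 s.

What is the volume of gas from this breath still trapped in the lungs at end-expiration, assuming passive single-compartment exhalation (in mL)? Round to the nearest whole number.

213

Flow: 34 L/min ÷ 60 = 0.5667 L/s.
R = (PIP − Pplat)/V̇ = (20 − 17) / 0.5667 = 3.0/0.5667 = 5.294 cmH2O·s/L.
C = Vt/(Pplat − PEEP) = 505.0 / (17 − 6) = 505.0/11.0 = 45.909 mL/cmH2O.
τ = R × C = 5.294 × 0.04591 L/cmH2O = 0.243 s.
Fraction remaining = e^(−Te/τ) = e^(−0.21/0.243) = 0.4214.
Trapped volume = 505.0 × 0.4214 = 212.81 mL.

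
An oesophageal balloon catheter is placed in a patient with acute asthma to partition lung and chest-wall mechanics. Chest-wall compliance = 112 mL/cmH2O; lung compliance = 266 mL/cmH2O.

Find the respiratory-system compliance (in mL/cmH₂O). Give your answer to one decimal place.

78.8

Lung and chest wall are elastances in series: 1/Crs = 1/CL + 1/Ccw.
1/Crs = 1/266 + 1/112 = 0.01269.
Crs = 78.802 mL/cmH2O.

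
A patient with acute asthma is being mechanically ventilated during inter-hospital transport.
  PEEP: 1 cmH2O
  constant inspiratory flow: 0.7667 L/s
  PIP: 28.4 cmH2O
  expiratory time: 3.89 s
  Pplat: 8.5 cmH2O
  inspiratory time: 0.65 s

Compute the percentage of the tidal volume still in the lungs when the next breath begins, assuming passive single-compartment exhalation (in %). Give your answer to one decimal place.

10.5

Vt = flow × Ti = 0.7667 L/s × 0.65 s × 1000 mL/L = 498.36 mL.
R = (PIP − Pplat)/V̇ = (28.4 − 8.5) / 0.7667 = 19.9/0.7667 = 25.955 cmH2O·s/L.
C = Vt/(Pplat − PEEP) = 498.36 / (8.5 − 1) = 498.36/7.5 = 66.448 mL/cmH2O.
τ = R × C = 25.955 × 0.06645 L/cmH2O = 1.725 s.
Fraction remaining at end-expiration = e^(−Te/τ) = e^(−3.89/1.725) = 0.1049 → 10.49%.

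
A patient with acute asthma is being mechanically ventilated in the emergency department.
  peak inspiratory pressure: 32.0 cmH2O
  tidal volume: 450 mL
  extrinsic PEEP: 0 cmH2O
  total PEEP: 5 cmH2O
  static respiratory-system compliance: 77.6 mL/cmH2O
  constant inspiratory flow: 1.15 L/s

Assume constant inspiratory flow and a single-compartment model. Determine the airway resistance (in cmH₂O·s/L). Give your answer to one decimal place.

Total PEEP = 5 cmH2O (set 0 + intrinsic 5); this is the baseline alveolar pressure.
Equation of motion (constant flow): PIP = Vt/C + R·V̇ + PEEP.
R·V̇ = PIP − Vt/C − PEEP = 32.0 − 450/77.6 − 5 = 32.0 − 5.799 − 5 = 21.201 cmH2O.
R = 21.201 / 1.15 = 18.436 cmH2O·s/L.

18.4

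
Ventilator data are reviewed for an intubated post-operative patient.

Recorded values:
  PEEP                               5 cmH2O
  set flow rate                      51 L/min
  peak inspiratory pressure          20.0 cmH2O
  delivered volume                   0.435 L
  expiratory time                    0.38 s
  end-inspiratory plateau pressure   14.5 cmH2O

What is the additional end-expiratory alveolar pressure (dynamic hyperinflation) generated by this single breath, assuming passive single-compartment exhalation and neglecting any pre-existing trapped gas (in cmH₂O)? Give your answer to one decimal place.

2.6

Flow: 51 L/min ÷ 60 = 0.85 L/s.
R = (PIP − Pplat)/V̇ = (20.0 − 14.5) / 0.85 = 5.5/0.85 = 6.471 cmH2O·s/L.
C = Vt/(Pplat − PEEP) = 435.0 / (14.5 − 5) = 435.0/9.5 = 45.789 mL/cmH2O.
τ = R × C = 6.471 × 0.04579 L/cmH2O = 0.2963 s.
Fraction remaining = e^(−Te/τ) = e^(−0.38/0.2963) = 0.2773; trapped volume = 435.0 × 0.2773 = 120.63 mL.
Additional alveolar pressure from trapping ≈ V_trapped / C = 120.63 / 45.789 = 2.634 cmH2O.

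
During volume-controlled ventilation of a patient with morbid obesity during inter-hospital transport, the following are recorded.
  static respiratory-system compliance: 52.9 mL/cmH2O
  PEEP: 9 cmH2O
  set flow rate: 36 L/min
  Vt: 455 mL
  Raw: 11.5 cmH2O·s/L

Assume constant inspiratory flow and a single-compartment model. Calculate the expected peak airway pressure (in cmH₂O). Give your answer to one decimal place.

24.5

Flow: 36 L/min ÷ 60 = 0.6 L/s.
Equation of motion (constant flow): PIP = Vt/C + R·V̇ + PEEP.
PIP = 455/52.9 + 11.5×0.6 + 9 = 8.601 + 6.9 + 9 = 24.501 cmH2O.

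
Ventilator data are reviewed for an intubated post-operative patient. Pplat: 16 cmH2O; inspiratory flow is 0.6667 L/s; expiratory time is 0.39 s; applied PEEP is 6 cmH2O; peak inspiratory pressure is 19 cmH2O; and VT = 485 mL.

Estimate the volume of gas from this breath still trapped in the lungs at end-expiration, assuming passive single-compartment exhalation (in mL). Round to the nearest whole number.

81

R = (PIP − Pplat)/V̇ = (19 − 16) / 0.6667 = 3.0/0.6667 = 4.5 cmH2O·s/L.
C = Vt/(Pplat − PEEP) = 485.0 / (16 − 6) = 485.0/10.0 = 48.5 mL/cmH2O.
τ = R × C = 4.5 × 0.0485 L/cmH2O = 0.2183 s.
Fraction remaining = e^(−Te/τ) = e^(−0.39/0.2183) = 0.1675.
Trapped volume = 485.0 × 0.1675 = 81.238 mL.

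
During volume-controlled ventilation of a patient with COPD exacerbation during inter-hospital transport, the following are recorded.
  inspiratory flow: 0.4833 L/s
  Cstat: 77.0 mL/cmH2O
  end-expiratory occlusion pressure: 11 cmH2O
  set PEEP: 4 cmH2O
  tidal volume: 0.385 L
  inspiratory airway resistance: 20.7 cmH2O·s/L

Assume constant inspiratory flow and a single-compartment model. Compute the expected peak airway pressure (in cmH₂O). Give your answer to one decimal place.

26.0

Total PEEP = 11 cmH2O (set 4 + intrinsic 7); this is the baseline alveolar pressure.
Equation of motion (constant flow): PIP = Vt/C + R·V̇ + PEEP.
PIP = 385/77.0 + 20.7×0.4833 + 11 = 5.0 + 10.004 + 11 = 26.004 cmH2O.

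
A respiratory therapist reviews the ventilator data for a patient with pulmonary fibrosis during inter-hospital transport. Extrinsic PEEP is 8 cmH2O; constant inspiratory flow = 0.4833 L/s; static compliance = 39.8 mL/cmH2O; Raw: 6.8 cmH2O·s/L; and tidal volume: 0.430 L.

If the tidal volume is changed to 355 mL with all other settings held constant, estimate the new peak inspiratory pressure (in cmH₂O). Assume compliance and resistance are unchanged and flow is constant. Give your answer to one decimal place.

PIP = Vt/C + R·V̇ + PEEP (constant-flow equation of motion).
Only the elastic term changes: ΔPIP = ΔVt / C = (355 − 430) / 39.8 = -1.884 cmH2O.
Original PIP = 430/39.8 + 6.8×0.4833 + 8 = 22.09 cmH2O; new PIP = 22.09 + (-1.884) = 20.206 cmH2O.

20.2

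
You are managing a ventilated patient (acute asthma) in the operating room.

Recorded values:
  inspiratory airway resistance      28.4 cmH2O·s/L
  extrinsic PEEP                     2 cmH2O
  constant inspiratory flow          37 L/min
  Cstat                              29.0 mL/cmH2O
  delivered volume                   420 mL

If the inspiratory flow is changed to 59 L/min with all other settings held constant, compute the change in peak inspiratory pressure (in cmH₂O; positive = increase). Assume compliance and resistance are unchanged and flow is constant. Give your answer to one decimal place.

Flow: 37 L/min ÷ 60 = 0.6167 L/s.
New flow: 59 L/min ÷ 60 = 0.9833 L/s.
PIP = Vt/C + R·V̇ + PEEP (constant-flow equation of motion).
Only the resistive term changes: ΔPIP = R × ΔV̇ = 28.4 × (0.9833 − 0.6167) = 28.4 × 0.3666 = 10.411 cmH2O.

10.4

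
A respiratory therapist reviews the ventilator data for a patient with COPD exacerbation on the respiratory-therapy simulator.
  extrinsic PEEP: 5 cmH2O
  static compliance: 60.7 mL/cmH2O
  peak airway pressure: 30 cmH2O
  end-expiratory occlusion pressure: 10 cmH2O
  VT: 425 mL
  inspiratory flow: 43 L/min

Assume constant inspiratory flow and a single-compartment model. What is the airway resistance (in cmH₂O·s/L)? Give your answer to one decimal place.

18.1

Flow: 43 L/min ÷ 60 = 0.7167 L/s.
Total PEEP = 10 cmH2O (set 5 + intrinsic 5); this is the baseline alveolar pressure.
Equation of motion (constant flow): PIP = Vt/C + R·V̇ + PEEP.
R·V̇ = PIP − Vt/C − PEEP = 30 − 425/60.7 − 10 = 30 − 7.002 − 10 = 12.998 cmH2O.
R = 12.998 / 0.7167 = 18.136 cmH2O·s/L.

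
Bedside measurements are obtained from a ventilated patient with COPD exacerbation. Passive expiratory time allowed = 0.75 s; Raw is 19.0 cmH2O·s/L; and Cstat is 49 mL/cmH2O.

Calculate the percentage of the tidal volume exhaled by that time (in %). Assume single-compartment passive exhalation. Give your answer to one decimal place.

τ = R × C = 19.0 × 49 mL/cmH2O = 19.0 × 0.049 L/cmH2O = 0.931 s.
Passive exhalation: V(t)/V₀ = e^(−t/τ) = e^(−0.75/0.931) = 0.4468.
Fraction exhaled = 1 − 0.4468 = 0.5532 → 55.32%.

55.3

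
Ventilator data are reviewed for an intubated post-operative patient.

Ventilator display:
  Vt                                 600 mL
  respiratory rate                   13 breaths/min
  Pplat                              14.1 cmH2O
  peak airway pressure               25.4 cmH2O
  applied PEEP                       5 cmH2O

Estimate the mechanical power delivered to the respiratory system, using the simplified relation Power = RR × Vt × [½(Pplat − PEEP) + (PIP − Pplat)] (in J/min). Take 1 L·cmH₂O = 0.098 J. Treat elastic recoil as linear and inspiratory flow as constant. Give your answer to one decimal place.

12.1

Per-breath work = Vt × [½(Pplat−PEEP) + (PIP−Pplat)] = 0.600 × [0.5×9.1 + 11.3] = 0.600 × 15.85 = 9.51 L·cmH2O.
Power = 13 × 9.51 = 123.63 L·cmH2O/min.
× 0.098 J/(L·cmH2O) → 12.116 J/min.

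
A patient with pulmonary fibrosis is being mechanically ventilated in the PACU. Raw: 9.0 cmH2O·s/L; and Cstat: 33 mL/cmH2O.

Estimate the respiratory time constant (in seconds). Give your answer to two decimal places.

0.30

τ = R × C = 9.0 × 33 mL/cmH2O = 9.0 × 0.033 L/cmH2O = 0.297 s.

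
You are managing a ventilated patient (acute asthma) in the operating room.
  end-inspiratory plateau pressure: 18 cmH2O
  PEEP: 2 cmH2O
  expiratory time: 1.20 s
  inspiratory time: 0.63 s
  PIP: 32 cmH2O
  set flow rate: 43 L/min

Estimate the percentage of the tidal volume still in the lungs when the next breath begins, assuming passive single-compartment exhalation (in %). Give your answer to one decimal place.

Flow: 43 L/min ÷ 60 = 0.7167 L/s.
Vt = flow × Ti = 0.7167 L/s × 0.63 s × 1000 mL/L = 451.52 mL.
R = (PIP − Pplat)/V̇ = (32 − 18) / 0.7167 = 14.0/0.7167 = 19.534 cmH2O·s/L.
C = Vt/(Pplat − PEEP) = 451.52 / (18 − 2) = 451.52/16.0 = 28.22 mL/cmH2O.
τ = R × C = 19.534 × 0.02822 L/cmH2O = 0.5512 s.
Fraction remaining at end-expiration = e^(−Te/τ) = e^(−1.20/0.5512) = 0.1134 → 11.34%.

11.3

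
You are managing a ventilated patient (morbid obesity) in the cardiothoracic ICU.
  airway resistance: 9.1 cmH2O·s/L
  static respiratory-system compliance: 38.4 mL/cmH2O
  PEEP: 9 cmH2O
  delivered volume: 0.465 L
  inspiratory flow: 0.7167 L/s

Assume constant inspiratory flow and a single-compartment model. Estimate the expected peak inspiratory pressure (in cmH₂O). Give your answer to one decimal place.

27.6

Equation of motion (constant flow): PIP = Vt/C + R·V̇ + PEEP.
PIP = 465/38.4 + 9.1×0.7167 + 9 = 12.109 + 6.522 + 9 = 27.631 cmH2O.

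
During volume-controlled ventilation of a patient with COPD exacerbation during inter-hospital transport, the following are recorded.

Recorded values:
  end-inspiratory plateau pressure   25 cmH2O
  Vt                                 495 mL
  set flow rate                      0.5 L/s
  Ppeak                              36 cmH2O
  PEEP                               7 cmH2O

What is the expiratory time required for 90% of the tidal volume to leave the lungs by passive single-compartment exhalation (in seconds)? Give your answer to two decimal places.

R = (PIP − Pplat)/V̇ = (36 − 25) / 0.5 = 11.0/0.5 = 22.0 cmH2O·s/L.
C = Vt/(Pplat − PEEP) = 495.0 / (25 − 7) = 495.0/18.0 = 27.5 mL/cmH2O.
τ = R × C = 22.0 × 0.0275 L/cmH2O = 0.605 s.
t = −τ·ln(1 − 0.90) = −0.605·ln(0.1) = 1.393 s.

1.39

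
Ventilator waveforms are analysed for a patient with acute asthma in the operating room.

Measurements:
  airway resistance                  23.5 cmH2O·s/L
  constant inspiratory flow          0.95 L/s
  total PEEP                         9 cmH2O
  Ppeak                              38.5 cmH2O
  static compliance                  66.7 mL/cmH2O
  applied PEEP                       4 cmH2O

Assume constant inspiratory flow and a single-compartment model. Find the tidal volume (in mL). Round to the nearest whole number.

Total PEEP = 9 cmH2O (set 4 + intrinsic 5); this is the baseline alveolar pressure.
Equation of motion (constant flow): PIP = Vt/C + R·V̇ + PEEP.
Vt/C = PIP − R·V̇ − PEEP = 38.5 − 22.325 − 9 = 7.175 cmH2O.
Vt = C × 7.175 = 66.7 × 7.175 = 478.57 mL.

479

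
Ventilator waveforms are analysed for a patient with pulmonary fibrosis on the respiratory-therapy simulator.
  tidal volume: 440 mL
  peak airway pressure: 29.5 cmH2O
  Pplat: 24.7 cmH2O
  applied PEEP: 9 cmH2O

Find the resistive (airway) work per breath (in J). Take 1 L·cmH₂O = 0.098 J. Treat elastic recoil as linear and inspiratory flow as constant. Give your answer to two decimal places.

With constant inspiratory flow the resistive pressure is constant at PIP − Pplat = 29.5 − 24.7 = 4.8 cmH2O, so resistive work = 4.8 × 0.440 = 2.112 L·cmH2O.
× 0.098 J/(L·cmH2O) → 0.207 J.

0.21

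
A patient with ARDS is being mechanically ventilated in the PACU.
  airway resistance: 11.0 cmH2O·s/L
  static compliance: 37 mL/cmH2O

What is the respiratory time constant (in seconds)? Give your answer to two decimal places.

0.41

τ = R × C = 11.0 × 37 mL/cmH2O = 11.0 × 0.037 L/cmH2O = 0.407 s.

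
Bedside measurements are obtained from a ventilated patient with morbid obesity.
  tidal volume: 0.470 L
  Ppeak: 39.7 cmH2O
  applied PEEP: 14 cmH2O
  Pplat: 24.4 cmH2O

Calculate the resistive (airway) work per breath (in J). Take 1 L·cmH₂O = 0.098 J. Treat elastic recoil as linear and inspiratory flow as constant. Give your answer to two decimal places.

0.70

With constant inspiratory flow the resistive pressure is constant at PIP − Pplat = 39.7 − 24.4 = 15.3 cmH2O, so resistive work = 15.3 × 0.470 = 7.191 L·cmH2O.
× 0.098 J/(L·cmH2O) → 0.7047 J.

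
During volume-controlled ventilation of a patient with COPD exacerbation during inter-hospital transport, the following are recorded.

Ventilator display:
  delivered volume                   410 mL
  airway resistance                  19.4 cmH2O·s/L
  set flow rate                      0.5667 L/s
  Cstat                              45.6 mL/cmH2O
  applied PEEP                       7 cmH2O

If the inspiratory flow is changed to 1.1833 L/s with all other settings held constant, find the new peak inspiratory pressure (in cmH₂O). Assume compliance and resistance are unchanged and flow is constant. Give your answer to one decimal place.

38.9

PIP = Vt/C + R·V̇ + PEEP (constant-flow equation of motion).
Only the resistive term changes: ΔPIP = R × ΔV̇ = 19.4 × (1.1833 − 0.5667) = 19.4 × 0.6166 = 11.962 cmH2O.
Original PIP = 410/45.6 + 19.4×0.5667 + 7 = 26.985 cmH2O; new PIP = 26.985 + (11.962) = 38.947 cmH2O.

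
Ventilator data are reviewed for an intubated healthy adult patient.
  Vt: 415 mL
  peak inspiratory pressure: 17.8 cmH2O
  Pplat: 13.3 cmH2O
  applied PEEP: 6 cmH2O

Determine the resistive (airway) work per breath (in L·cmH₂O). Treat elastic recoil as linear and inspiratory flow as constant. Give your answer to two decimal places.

1.87

With constant inspiratory flow the resistive pressure is constant at PIP − Pplat = 17.8 − 13.3 = 4.5 cmH2O, so resistive work = 4.5 × 0.415 = 1.868 L·cmH2O.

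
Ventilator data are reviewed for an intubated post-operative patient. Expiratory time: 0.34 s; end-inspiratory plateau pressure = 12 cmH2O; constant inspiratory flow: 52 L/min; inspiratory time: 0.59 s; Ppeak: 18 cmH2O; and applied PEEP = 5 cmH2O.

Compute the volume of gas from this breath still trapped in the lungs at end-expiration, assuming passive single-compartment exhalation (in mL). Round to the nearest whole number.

261

Flow: 52 L/min ÷ 60 = 0.8667 L/s.
Vt = flow × Ti = 0.8667 L/s × 0.59 s × 1000 mL/L = 511.35 mL.
R = (PIP − Pplat)/V̇ = (18 − 12) / 0.8667 = 6.0/0.8667 = 6.923 cmH2O·s/L.
C = Vt/(Pplat − PEEP) = 511.35 / (12 − 5) = 511.35/7.0 = 73.05 mL/cmH2O.
τ = R × C = 6.923 × 0.07305 L/cmH2O = 0.5057 s.
Fraction remaining = e^(−Te/τ) = e^(−0.34/0.5057) = 0.5105.
Trapped volume = 511.35 × 0.5105 = 261.04 mL.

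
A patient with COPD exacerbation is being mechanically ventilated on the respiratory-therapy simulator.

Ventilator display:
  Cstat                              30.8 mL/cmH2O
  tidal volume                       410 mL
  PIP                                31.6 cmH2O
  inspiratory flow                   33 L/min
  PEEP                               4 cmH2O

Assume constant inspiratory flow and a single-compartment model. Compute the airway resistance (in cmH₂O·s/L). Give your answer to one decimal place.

26.0

Flow: 33 L/min ÷ 60 = 0.55 L/s.
Equation of motion (constant flow): PIP = Vt/C + R·V̇ + PEEP.
R·V̇ = PIP − Vt/C − PEEP = 31.6 − 410/30.8 − 4 = 31.6 − 13.312 − 4 = 14.288 cmH2O.
R = 14.288 / 0.55 = 25.978 cmH2O·s/L.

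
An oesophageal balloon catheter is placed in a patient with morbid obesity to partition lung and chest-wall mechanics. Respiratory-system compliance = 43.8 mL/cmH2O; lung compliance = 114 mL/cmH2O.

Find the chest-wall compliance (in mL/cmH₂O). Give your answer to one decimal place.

1/Ccw = 1/Crs − 1/CL.
1/Ccw = 1/43.8 − 1/114 = 0.01406.
Ccw = 71.124 mL/cmH2O.

71.1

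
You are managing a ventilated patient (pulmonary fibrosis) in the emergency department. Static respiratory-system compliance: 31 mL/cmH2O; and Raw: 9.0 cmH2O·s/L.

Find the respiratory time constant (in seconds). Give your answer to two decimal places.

τ = R × C = 9.0 × 31 mL/cmH2O = 9.0 × 0.031 L/cmH2O = 0.279 s.

0.28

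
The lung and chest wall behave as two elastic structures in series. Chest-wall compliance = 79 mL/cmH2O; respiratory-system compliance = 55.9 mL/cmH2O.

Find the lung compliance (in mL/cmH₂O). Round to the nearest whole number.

191

1/CL = 1/Crs − 1/Ccw.
1/CL = 1/55.9 − 1/79 = 0.005231.
CL = 191.17 mL/cmH2O.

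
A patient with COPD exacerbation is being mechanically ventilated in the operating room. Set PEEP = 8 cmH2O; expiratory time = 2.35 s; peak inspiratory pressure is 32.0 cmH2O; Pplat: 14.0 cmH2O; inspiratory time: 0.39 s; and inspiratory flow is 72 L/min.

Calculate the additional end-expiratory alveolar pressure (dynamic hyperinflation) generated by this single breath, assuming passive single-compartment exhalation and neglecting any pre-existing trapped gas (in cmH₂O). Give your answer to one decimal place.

Flow: 72 L/min ÷ 60 = 1.2 L/s.
Vt = flow × Ti = 1.2 L/s × 0.39 s × 1000 mL/L = 468.0 mL.
R = (PIP − Pplat)/V̇ = (32.0 − 14.0) / 1.2 = 18.0/1.2 = 15.0 cmH2O·s/L.
C = Vt/(Pplat − PEEP) = 468.0 / (14.0 − 8) = 468.0/6.0 = 78.0 mL/cmH2O.
τ = R × C = 15.0 × 0.078 L/cmH2O = 1.17 s.
Fraction remaining = e^(−Te/τ) = e^(−2.35/1.17) = 0.1342; trapped volume = 468.0 × 0.1342 = 62.806 mL.
Additional alveolar pressure from trapping ≈ V_trapped / C = 62.806 / 78.0 = 0.8052 cmH2O.

0.8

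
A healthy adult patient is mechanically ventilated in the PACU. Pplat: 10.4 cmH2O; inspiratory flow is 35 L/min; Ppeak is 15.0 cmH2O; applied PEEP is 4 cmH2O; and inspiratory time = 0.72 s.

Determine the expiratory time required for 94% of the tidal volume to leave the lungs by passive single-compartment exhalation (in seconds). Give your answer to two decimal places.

Flow: 35 L/min ÷ 60 = 0.5833 L/s.
Vt = flow × Ti = 0.5833 L/s × 0.72 s × 1000 mL/L = 419.98 mL.
R = (PIP − Pplat)/V̇ = (15.0 − 10.4) / 0.5833 = 4.6/0.5833 = 7.886 cmH2O·s/L.
C = Vt/(Pplat − PEEP) = 419.98 / (10.4 − 4) = 419.98/6.4 = 65.622 mL/cmH2O.
τ = R × C = 7.886 × 0.06562 L/cmH2O = 0.5175 s.
t = −τ·ln(1 − 0.94) = −0.5175·ln(0.06) = 1.456 s.

1.46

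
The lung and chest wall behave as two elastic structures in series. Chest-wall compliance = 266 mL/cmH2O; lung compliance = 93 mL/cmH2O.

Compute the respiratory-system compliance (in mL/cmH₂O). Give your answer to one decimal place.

68.9

Lung and chest wall are elastances in series: 1/Crs = 1/CL + 1/Ccw.
1/Crs = 1/93 + 1/266 = 0.01451.
Crs = 68.918 mL/cmH2O.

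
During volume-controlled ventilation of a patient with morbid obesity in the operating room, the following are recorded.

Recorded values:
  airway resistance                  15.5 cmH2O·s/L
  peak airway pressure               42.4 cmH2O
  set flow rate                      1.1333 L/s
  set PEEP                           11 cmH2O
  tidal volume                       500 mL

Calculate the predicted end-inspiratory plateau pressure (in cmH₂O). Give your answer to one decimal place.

24.8

Pplat = PIP − Raw × flow = 42.4 − 15.5 × 1.1333 = 42.4 − 17.566 = 24.834 cmH2O.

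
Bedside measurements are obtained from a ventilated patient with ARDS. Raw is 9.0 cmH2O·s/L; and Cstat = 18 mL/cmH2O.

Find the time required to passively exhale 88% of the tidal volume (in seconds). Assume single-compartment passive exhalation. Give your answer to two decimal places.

τ = R × C = 9.0 × 18 mL/cmH2O = 9.0 × 0.018 L/cmH2O = 0.162 s.
Exhaled fraction f = 1 − e^(−t/τ) → t = −τ·ln(1 − f) = −0.162·ln(0.12) = 0.3435 s.

0.34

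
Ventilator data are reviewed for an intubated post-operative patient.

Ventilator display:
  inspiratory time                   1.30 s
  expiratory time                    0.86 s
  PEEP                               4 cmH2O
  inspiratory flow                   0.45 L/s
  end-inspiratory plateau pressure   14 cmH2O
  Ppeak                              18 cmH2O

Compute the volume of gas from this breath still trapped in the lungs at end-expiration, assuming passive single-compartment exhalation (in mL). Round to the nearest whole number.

112

Vt = flow × Ti = 0.45 L/s × 1.30 s × 1000 mL/L = 585.0 mL.
R = (PIP − Pplat)/V̇ = (18 − 14) / 0.45 = 4.0/0.45 = 8.889 cmH2O·s/L.
C = Vt/(Pplat − PEEP) = 585.0 / (14 − 4) = 585.0/10.0 = 58.5 mL/cmH2O.
τ = R × C = 8.889 × 0.0585 L/cmH2O = 0.52 s.
Fraction remaining = e^(−Te/τ) = e^(−0.86/0.52) = 0.1913.
Trapped volume = 585.0 × 0.1913 = 111.91 mL.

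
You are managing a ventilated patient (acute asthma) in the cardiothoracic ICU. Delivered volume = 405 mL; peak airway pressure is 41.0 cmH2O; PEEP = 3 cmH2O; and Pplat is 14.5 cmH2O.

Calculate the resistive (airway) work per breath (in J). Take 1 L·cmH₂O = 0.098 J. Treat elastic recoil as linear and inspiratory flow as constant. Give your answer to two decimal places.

1.05

With constant inspiratory flow the resistive pressure is constant at PIP − Pplat = 41.0 − 14.5 = 26.5 cmH2O, so resistive work = 26.5 × 0.405 = 10.733 L·cmH2O.
× 0.098 J/(L·cmH2O) → 1.052 J.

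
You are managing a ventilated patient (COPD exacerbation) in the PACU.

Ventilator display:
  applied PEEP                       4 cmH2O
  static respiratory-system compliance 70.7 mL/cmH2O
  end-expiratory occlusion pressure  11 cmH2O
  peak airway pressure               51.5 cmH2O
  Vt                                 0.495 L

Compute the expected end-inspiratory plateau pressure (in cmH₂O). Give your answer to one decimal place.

18.0

End-expiratory occlusion gives total PEEP = 11 cmH2O (intrinsic PEEP = 11 − 4 = 7). Use total PEEP for the elastic gradient.
Pplat = PEEPtotal + Vt / Cstat = 11 + 495 / 70.7 = 11 + 7.001 = 18.001 cmH2O.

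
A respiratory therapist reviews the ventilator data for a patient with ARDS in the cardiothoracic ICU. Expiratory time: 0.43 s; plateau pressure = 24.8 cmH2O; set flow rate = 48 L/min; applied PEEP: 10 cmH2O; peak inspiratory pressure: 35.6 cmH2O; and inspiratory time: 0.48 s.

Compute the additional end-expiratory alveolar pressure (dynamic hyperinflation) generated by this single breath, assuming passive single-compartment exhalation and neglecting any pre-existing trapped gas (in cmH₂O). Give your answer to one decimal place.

4.3

Flow: 48 L/min ÷ 60 = 0.8 L/s.
Vt = flow × Ti = 0.8 L/s × 0.48 s × 1000 mL/L = 384.0 mL.
R = (PIP − Pplat)/V̇ = (35.6 − 24.8) / 0.8 = 10.8/0.8 = 13.5 cmH2O·s/L.
C = Vt/(Pplat − PEEP) = 384.0 / (24.8 − 10) = 384.0/14.8 = 25.946 mL/cmH2O.
τ = R × C = 13.5 × 0.02595 L/cmH2O = 0.3503 s.
Fraction remaining = e^(−Te/τ) = e^(−0.43/0.3503) = 0.293; trapped volume = 384.0 × 0.293 = 112.51 mL.
Additional alveolar pressure from trapping ≈ V_trapped / C = 112.51 / 25.946 = 4.336 cmH2O.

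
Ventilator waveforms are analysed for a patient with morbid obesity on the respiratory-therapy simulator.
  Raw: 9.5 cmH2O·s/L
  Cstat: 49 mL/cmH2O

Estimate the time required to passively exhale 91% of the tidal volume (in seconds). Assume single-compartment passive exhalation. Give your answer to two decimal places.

τ = R × C = 9.5 × 49 mL/cmH2O = 9.5 × 0.049 L/cmH2O = 0.4655 s.
Exhaled fraction f = 1 − e^(−t/τ) → t = −τ·ln(1 − f) = −0.4655·ln(0.09) = 1.121 s.

1.12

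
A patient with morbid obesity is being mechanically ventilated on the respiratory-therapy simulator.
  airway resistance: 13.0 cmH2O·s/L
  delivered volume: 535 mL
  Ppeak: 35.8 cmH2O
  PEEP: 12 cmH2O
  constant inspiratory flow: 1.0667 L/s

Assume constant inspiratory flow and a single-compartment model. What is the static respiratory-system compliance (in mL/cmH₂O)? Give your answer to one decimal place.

Equation of motion (constant flow): PIP = Vt/C + R·V̇ + PEEP.
Vt/C = PIP − R·V̇ − PEEP = 35.8 − 13.0×1.0667 − 12 = 35.8 − 13.867 − 12 = 9.933 cmH2O.
C = Vt / 9.933 = 535 / 9.933 = 53.861 mL/cmH2O.

53.9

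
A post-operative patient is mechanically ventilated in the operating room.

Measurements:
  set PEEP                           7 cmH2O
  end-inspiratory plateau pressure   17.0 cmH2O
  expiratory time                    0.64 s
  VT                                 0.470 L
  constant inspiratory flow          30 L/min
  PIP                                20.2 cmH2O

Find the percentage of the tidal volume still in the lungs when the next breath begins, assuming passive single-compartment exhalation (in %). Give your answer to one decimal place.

11.9

Flow: 30 L/min ÷ 60 = 0.5 L/s.
R = (PIP − Pplat)/V̇ = (20.2 − 17.0) / 0.5 = 3.2/0.5 = 6.4 cmH2O·s/L.
C = Vt/(Pplat − PEEP) = 470.0 / (17.0 − 7) = 470.0/10.0 = 47.0 mL/cmH2O.
τ = R × C = 6.4 × 0.047 L/cmH2O = 0.3008 s.
Fraction remaining at end-expiration = e^(−Te/τ) = e^(−0.64/0.3008) = 0.1191 → 11.91%.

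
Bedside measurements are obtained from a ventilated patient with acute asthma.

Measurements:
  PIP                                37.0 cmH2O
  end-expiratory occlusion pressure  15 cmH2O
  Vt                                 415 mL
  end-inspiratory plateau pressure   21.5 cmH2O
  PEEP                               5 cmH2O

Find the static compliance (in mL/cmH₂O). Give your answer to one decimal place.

End-expiratory occlusion gives total PEEP = 15 cmH2O (intrinsic PEEP = 15 − 5 = 10). Use total PEEP for the elastic gradient.
Cstat = Vt / (Pplat − PEEPtotal) = 415 / (21.5 − 15) = 415 / 6.5 = 63.846 mL/cmH2O.

63.8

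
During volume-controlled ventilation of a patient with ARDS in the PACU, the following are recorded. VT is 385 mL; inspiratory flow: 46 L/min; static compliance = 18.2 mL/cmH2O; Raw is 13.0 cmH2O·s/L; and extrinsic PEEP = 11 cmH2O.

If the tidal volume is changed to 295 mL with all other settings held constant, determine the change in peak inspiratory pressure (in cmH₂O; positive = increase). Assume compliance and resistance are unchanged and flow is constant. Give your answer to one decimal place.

PIP = Vt/C + R·V̇ + PEEP (constant-flow equation of motion).
Only the elastic term changes: ΔPIP = ΔVt / C = (295 − 385) / 18.2 = -4.945 cmH2O.

-4.9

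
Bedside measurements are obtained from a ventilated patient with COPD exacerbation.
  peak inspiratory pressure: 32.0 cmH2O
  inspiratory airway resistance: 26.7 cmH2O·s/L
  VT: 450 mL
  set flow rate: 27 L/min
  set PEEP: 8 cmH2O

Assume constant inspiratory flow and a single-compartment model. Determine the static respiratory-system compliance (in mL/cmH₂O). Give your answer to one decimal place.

37.5

Flow: 27 L/min ÷ 60 = 0.45 L/s.
Equation of motion (constant flow): PIP = Vt/C + R·V̇ + PEEP.
Vt/C = PIP − R·V̇ − PEEP = 32.0 − 26.7×0.45 − 8 = 32.0 − 12.015 − 8 = 11.985 cmH2O.
C = Vt / 11.985 = 450 / 11.985 = 37.547 mL/cmH2O.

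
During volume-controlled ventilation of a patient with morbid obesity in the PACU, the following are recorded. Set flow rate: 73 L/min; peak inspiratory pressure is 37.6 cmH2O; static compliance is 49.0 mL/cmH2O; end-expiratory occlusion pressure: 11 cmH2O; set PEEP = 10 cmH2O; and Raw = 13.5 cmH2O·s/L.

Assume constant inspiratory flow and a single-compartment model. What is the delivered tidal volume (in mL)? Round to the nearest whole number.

Flow: 73 L/min ÷ 60 = 1.2167 L/s.
Total PEEP = 11 cmH2O (set 10 + intrinsic 1); this is the baseline alveolar pressure.
Equation of motion (constant flow): PIP = Vt/C + R·V̇ + PEEP.
Vt/C = PIP − R·V̇ − PEEP = 37.6 − 16.425 − 11 = 10.175 cmH2O.
Vt = C × 10.175 = 49.0 × 10.175 = 498.58 mL.

499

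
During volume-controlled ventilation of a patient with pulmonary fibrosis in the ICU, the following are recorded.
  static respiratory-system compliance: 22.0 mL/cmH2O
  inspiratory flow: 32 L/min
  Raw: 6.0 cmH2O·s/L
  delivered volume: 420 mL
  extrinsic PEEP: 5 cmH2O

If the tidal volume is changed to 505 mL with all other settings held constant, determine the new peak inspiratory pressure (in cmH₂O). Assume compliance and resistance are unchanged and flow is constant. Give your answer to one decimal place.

31.2

Flow: 32 L/min ÷ 60 = 0.5333 L/s.
PIP = Vt/C + R·V̇ + PEEP (constant-flow equation of motion).
Only the elastic term changes: ΔPIP = ΔVt / C = (505 − 420) / 22.0 = 3.864 cmH2O.
Original PIP = 420/22.0 + 6.0×0.5333 + 5 = 27.291 cmH2O; new PIP = 27.291 + (3.864) = 31.155 cmH2O.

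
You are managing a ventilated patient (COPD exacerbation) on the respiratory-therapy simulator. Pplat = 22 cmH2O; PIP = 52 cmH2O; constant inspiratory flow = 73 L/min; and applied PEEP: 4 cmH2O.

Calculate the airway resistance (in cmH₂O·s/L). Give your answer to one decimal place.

24.7

Flow: 73 L/min ÷ 60 = 1.2167 L/s.
Raw = (PIP − Pplat) / flow = (52 − 22) / 1.2167 = 30.0 / 1.2167 = 24.657 cmH2O·s/L.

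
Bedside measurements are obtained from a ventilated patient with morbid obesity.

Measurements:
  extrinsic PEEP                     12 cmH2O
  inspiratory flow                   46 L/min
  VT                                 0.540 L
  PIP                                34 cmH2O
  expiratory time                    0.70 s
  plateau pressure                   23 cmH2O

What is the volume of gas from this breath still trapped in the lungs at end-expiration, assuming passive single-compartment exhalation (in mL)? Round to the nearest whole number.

200

Flow: 46 L/min ÷ 60 = 0.7667 L/s.
R = (PIP − Pplat)/V̇ = (34 − 23) / 0.7667 = 11.0/0.7667 = 14.347 cmH2O·s/L.
C = Vt/(Pplat − PEEP) = 540.0 / (23 − 12) = 540.0/11.0 = 49.091 mL/cmH2O.
τ = R × C = 14.347 × 0.04909 L/cmH2O = 0.7043 s.
Fraction remaining = e^(−Te/τ) = e^(−0.70/0.7043) = 0.3701.
Trapped volume = 540.0 × 0.3701 = 199.85 mL.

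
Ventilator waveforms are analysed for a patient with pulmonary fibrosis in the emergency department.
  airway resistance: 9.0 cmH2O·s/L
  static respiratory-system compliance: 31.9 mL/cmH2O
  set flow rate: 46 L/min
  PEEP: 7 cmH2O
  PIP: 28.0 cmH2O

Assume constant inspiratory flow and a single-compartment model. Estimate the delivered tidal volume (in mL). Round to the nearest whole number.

Flow: 46 L/min ÷ 60 = 0.7667 L/s.
Equation of motion (constant flow): PIP = Vt/C + R·V̇ + PEEP.
Vt/C = PIP − R·V̇ − PEEP = 28.0 − 6.9 − 7 = 14.1 cmH2O.
Vt = C × 14.1 = 31.9 × 14.1 = 449.79 mL.

450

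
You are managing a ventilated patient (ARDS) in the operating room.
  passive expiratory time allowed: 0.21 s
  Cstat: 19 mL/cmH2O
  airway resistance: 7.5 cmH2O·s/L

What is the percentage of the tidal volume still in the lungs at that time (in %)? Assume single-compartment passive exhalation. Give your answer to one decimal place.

22.9

τ = R × C = 7.5 × 19 mL/cmH2O = 7.5 × 0.019 L/cmH2O = 0.1425 s.
Passive exhalation: V(t)/V₀ = e^(−t/τ) = e^(−0.21/0.1425) = 0.2291.
Fraction remaining = 0.2291 → 22.91%.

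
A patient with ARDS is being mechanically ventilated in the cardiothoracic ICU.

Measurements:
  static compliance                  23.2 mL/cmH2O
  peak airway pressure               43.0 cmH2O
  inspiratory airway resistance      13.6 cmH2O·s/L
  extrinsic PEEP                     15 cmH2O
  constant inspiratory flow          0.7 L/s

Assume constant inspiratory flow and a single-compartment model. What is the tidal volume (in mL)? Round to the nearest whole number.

Equation of motion (constant flow): PIP = Vt/C + R·V̇ + PEEP.
Vt/C = PIP − R·V̇ − PEEP = 43.0 − 9.52 − 15 = 18.48 cmH2O.
Vt = C × 18.48 = 23.2 × 18.48 = 428.74 mL.

429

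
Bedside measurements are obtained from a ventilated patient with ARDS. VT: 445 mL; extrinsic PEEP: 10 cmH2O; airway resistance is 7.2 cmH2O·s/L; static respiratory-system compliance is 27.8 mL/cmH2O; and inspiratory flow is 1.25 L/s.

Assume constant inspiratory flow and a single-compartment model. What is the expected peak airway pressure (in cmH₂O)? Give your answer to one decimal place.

Equation of motion (constant flow): PIP = Vt/C + R·V̇ + PEEP.
PIP = 445/27.8 + 7.2×1.25 + 10 = 16.007 + 9.0 + 10 = 35.007 cmH2O.

35.0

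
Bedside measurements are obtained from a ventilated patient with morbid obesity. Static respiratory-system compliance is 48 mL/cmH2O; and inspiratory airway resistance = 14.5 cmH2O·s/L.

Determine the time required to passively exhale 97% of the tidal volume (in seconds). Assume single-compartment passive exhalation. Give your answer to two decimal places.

2.44

τ = R × C = 14.5 × 48 mL/cmH2O = 14.5 × 0.048 L/cmH2O = 0.696 s.
Exhaled fraction f = 1 − e^(−t/τ) → t = −τ·ln(1 − f) = −0.696·ln(0.03) = 2.441 s.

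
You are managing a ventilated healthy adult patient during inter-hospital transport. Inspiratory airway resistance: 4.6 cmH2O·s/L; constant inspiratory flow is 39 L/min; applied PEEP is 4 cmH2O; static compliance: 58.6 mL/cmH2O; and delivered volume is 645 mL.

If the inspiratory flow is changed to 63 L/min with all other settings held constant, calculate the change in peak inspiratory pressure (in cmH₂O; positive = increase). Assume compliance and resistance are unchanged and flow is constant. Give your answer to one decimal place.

Flow: 39 L/min ÷ 60 = 0.65 L/s.
New flow: 63 L/min ÷ 60 = 1.05 L/s.
PIP = Vt/C + R·V̇ + PEEP (constant-flow equation of motion).
Only the resistive term changes: ΔPIP = R × ΔV̇ = 4.6 × (1.05 − 0.65) = 4.6 × 0.4 = 1.84 cmH2O.

1.8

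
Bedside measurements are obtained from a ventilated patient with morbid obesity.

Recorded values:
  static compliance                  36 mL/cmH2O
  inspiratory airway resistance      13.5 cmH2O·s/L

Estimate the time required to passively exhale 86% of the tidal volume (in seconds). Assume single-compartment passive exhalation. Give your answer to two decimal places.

τ = R × C = 13.5 × 36 mL/cmH2O = 13.5 × 0.036 L/cmH2O = 0.486 s.
Exhaled fraction f = 1 − e^(−t/τ) → t = −τ·ln(1 − f) = −0.486·ln(0.14) = 0.9555 s.

0.96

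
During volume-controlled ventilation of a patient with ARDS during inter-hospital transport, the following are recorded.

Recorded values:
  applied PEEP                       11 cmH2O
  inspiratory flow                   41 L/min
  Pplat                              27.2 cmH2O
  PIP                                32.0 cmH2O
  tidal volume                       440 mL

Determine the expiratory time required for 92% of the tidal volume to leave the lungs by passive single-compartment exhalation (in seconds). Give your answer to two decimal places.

Flow: 41 L/min ÷ 60 = 0.6833 L/s.
R = (PIP − Pplat)/V̇ = (32.0 − 27.2) / 0.6833 = 4.8/0.6833 = 7.025 cmH2O·s/L.
C = Vt/(Pplat − PEEP) = 440.0 / (27.2 − 11) = 440.0/16.2 = 27.16 mL/cmH2O.
τ = R × C = 7.025 × 0.02716 L/cmH2O = 0.1908 s.
t = −τ·ln(1 − 0.92) = −0.1908·ln(0.08) = 0.4819 s.

0.48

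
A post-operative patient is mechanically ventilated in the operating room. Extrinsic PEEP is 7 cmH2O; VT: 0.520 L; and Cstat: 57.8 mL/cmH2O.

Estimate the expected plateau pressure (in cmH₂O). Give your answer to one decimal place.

16.0

Pplat = PEEP + Vt / Cstat = 7 + 520 / 57.8 = 7 + 8.997 = 15.997 cmH2O.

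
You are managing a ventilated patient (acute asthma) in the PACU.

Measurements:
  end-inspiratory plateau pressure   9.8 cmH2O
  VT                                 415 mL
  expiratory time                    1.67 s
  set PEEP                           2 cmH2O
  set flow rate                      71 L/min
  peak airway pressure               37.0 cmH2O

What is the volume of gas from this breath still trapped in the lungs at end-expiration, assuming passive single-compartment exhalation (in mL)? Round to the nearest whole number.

Flow: 71 L/min ÷ 60 = 1.1833 L/s.
R = (PIP − Pplat)/V̇ = (37.0 − 9.8) / 1.1833 = 27.2/1.1833 = 22.987 cmH2O·s/L.
C = Vt/(Pplat − PEEP) = 415.0 / (9.8 − 2) = 415.0/7.8 = 53.205 mL/cmH2O.
τ = R × C = 22.987 × 0.05321 L/cmH2O = 1.223 s.
Fraction remaining = e^(−Te/τ) = e^(−1.67/1.223) = 0.2553.
Trapped volume = 415.0 × 0.2553 = 105.95 mL.

106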